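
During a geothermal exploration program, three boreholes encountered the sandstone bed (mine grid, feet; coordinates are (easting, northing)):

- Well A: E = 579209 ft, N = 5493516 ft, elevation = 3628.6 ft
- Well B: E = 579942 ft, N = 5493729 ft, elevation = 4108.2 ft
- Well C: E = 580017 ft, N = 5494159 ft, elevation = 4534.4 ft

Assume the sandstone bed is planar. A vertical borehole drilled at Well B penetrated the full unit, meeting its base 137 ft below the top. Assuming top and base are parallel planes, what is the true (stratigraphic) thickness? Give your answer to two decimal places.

96.82 ft

Two edge vectors: Well A→Well B = (733, 213, 479.6), Well A→Well C = (808, 643, 905.8).
Normal n = (Well A→Well B) × (Well A→Well C) = (-115447.4, -276434.6, 299215).
So ∂z/∂E = −n_x/n_z = 0.38583 and ∂z/∂N = −n_y/n_z = 0.92387.
|∇z| = √(a²+b²) = 1.00120, so dip δ = arctan(1.00120) = 45.03°.
True thickness = vertical thickness × cos δ = 137 × cos 45.03° = 96.82 ft.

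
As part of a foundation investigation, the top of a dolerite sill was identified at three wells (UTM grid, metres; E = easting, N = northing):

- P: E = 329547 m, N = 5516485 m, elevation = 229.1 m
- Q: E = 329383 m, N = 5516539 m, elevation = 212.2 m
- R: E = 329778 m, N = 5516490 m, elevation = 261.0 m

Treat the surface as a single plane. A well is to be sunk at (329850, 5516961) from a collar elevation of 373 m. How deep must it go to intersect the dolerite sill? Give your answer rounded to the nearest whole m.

55 m

Two edge vectors: P→Q = (-164, 54, -16.9), P→R = (231, 5, 31.9).
Normal n = (P→Q) × (P→R) = (1807.1, 1327.7, -13294).
So ∂z/∂E = −n_x/n_z = 0.13593350 and ∂z/∂N = −n_y/n_z = 0.09987212.
Intercept c from P: 229.1 − 44796.48 − 550943.07 = −595510.45.
At (329850, 5516961): z_contact = 44837.7 + 550990.6 − 595510.45 = 317.8 m.
Depth below ground = 373 − 317.8 = 55 m.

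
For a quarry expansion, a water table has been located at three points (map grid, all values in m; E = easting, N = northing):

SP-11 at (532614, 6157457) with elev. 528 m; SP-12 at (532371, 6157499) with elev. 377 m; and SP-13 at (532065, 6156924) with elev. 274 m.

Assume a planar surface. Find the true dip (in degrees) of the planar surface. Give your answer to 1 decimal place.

Two edge vectors: SP-11→SP-12 = (-243, 42, -151), SP-11→SP-13 = (-549, -533, -254).
Normal n = (SP-11→SP-12) × (SP-11→SP-13) = (-91151, 21177, 152577).
So ∂z/∂E = −n_x/n_z = 0.59741 and ∂z/∂N = −n_y/n_z = −0.13880.
Gradient magnitude |∇z| = √(a² + b²) = √(0.35690 + 0.01926) = 0.61332.
True dip = arctan(0.61332) = 31.5°, dipping toward WNW (azimuth ≈ 283°).

31.5°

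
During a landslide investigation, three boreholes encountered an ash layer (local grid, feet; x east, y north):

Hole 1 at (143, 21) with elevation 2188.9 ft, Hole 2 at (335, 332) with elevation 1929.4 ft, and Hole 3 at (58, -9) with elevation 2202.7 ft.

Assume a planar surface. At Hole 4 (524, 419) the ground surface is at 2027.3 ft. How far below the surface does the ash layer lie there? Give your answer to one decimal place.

Two edge vectors: Hole 1→Hole 2 = (192, 311, -259.5), Hole 1→Hole 3 = (-85, -30, 13.8).
Normal n = (Hole 1→Hole 2) × (Hole 1→Hole 3) = (-3493.2, 19407.9, 20675).
So ∂z/∂x = −n_x/n_z = 0.16896 and ∂z/∂y = −n_y/n_z = −0.93871.
Intercept c from Hole 1: 2188.9 − 24.16 + 19.71 = 2184.45.
At (524, 419): z_contact = 88.53 − 393.32 + 2184.45 = 1879.66 ft.
Depth below ground = 2027.3 − 1879.66 = 147.6 ft.

147.6 ft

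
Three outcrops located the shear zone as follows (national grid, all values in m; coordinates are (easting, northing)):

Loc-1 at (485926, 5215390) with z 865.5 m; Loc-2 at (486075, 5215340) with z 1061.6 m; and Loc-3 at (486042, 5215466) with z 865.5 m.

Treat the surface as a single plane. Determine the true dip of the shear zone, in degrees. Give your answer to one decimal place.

Two edge vectors: Loc-1→Loc-2 = (149, -50, 196.1), Loc-1→Loc-3 = (116, 76, 0).
Normal n = (Loc-1→Loc-2) × (Loc-1→Loc-3) = (-14903.6, 22747.6, 17124).
So ∂z/∂E = −n_x/n_z = 0.87033 and ∂z/∂N = −n_y/n_z = −1.32840.
Gradient magnitude |∇z| = √(a² + b²) = √(0.75748 + 1.76466) = 1.58812.
True dip = arctan(1.58812) = 57.8°, dipping toward NNW (azimuth ≈ 327°).

57.8°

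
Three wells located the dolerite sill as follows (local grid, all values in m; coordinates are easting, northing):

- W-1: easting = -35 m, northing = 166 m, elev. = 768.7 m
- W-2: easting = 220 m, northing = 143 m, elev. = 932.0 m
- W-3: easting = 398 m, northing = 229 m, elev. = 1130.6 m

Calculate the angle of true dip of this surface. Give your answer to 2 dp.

Let the plane be z = a·easting + b·northing + c.
W-2−W-1: 255a − 23b = 163.3;  W-3−W-1: 433a + 63b = 361.9.
Solving gives a = 0.71517, b = 0.82907.
Gradient magnitude |∇z| = √(a² + b²) = √(0.51147 + 0.68735) = 1.09491.
True dip = arctan(1.09491) = 47.59°, dipping toward SW (azimuth ≈ 221°).

47.59°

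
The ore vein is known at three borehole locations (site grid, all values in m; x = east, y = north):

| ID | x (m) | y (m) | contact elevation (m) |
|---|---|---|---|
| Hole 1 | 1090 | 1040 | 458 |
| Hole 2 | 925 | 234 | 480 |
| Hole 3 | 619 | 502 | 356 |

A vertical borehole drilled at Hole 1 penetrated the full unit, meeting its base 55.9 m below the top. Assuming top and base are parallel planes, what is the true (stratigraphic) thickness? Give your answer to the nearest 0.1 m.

53.0 m

Let the plane be z = a·x + b·y + c.
Hole 2−Hole 1: −165a − 806b = 22;  Hole 3−Hole 1: −471a − 538b = −102.
Solving gives a = 0.32335, b = −0.09349.
|∇z| = √(a²+b²) = 0.33659, so dip δ = arctan(0.33659) = 18.60°.
True thickness = vertical thickness × cos δ = 55.9 × cos 18.60° = 53.0 m.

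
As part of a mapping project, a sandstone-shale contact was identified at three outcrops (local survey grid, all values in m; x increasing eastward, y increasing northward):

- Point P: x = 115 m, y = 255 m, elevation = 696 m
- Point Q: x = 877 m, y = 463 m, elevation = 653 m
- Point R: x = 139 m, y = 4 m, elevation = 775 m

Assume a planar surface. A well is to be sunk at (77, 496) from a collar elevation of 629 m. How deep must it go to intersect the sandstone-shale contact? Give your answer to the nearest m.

Let the plane be z = a·x + b·y + c.
Point Q−Point P: 762a + 208b = −43;  Point R−Point P: 24a − 251b = 79.
Solving gives a = 0.02873, b = −0.31199.
Then c = 696 − a·115 − b·255 = 772.25.
At (77, 496): z_contact = 2.2 − 154.7 + 772.25 = 619.7 m.
Depth below ground = 629 − 619.7 = 9 m.

9 m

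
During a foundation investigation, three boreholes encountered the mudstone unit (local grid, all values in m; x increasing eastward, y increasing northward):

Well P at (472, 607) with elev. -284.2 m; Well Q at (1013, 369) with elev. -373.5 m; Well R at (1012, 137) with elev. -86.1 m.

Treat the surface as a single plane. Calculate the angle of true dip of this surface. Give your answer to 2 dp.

54.93°

Two edge vectors: Well P→Well Q = (541, -238, -89.3), Well P→Well R = (540, -470, 198.1).
Normal n = (Well P→Well Q) × (Well P→Well R) = (-89118.8, -155394.1, -125750).
So ∂z/∂x = −n_x/n_z = −0.70870 and ∂z/∂y = −n_y/n_z = −1.23574.
Gradient magnitude |∇z| = √(a² + b²) = √(0.50225 + 1.52705) = 1.42454.
True dip = arctan(1.42454) = 54.93°, dipping toward NNE (azimuth ≈ 030°).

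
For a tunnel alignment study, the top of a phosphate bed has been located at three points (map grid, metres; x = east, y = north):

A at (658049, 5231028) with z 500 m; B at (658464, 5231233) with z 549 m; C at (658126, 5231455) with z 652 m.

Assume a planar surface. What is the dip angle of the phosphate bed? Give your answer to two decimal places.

20.45°

Two edge vectors: A→B = (415, 205, 49), A→C = (77, 427, 152).
Normal n = (A→B) × (A→C) = (10237, -59307, 161420).
So ∂z/∂x = −n_x/n_z = −0.06342 and ∂z/∂y = −n_y/n_z = 0.36741.
Gradient magnitude |∇z| = √(a² + b²) = √(0.00402 + 0.13499) = 0.37284.
True dip = arctan(0.37284) = 20.45°, dipping toward S (azimuth ≈ 170°).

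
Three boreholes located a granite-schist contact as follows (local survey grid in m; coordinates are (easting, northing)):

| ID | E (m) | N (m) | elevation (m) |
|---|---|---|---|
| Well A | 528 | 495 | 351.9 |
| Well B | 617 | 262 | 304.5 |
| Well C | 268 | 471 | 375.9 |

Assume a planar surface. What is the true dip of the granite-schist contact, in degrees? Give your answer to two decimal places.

Two edge vectors: Well A→Well B = (89, -233, -47.4), Well A→Well C = (-260, -24, 24).
Normal n = (Well A→Well B) × (Well A→Well C) = (-6729.6, 10188, -62716).
So ∂z/∂E = −n_x/n_z = −0.10730 and ∂z/∂N = −n_y/n_z = 0.16245.
Gradient magnitude |∇z| = √(a² + b²) = √(0.01151 + 0.02639) = 0.19469.
True dip = arctan(0.19469) = 11.02°, dipping toward SSE (azimuth ≈ 147°).

11.02°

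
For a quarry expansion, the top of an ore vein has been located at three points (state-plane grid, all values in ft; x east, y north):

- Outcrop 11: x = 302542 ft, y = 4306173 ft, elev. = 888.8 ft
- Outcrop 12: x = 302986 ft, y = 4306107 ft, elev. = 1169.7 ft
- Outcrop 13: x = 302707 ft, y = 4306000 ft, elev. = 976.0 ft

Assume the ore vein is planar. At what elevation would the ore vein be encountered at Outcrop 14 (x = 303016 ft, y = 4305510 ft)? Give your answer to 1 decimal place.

1120.1 ft

Two edge vectors: Outcrop 11→Outcrop 12 = (444, -66, 280.9), Outcrop 11→Outcrop 13 = (165, -173, 87.2).
Normal n = (Outcrop 11→Outcrop 12) × (Outcrop 11→Outcrop 13) = (42840.5, 7631.7, -65922).
So ∂z/∂x = −n_x/n_z = 0.649866509 and ∂z/∂y = −n_y/n_z = 0.115768636.
Intercept c from Outcrop 11: 888.8 − 196611.91 − 498519.77 = −694242.89.
At (303016, 4305510): z = 196920.0 + 498443.0 − 694242.89 = 1120.1 ft.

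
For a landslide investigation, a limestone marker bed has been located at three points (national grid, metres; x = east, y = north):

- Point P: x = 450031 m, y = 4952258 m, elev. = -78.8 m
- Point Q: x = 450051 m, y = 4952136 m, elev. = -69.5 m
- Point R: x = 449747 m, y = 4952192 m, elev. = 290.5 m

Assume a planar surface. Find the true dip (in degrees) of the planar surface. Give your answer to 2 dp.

Two edge vectors: Point P→Point Q = (20, -122, 9.3), Point P→Point R = (-284, -66, 369.3).
Normal n = (Point P→Point Q) × (Point P→Point R) = (-44440.8, -10027.2, -35968).
So ∂z/∂x = −n_x/n_z = −1.23556 and ∂z/∂y = −n_y/n_z = −0.27878.
Gradient magnitude |∇z| = √(a² + b²) = √(1.52662 + 0.07772) = 1.26663.
True dip = arctan(1.26663) = 51.71°, dipping toward ENE (azimuth ≈ 077°).

51.71°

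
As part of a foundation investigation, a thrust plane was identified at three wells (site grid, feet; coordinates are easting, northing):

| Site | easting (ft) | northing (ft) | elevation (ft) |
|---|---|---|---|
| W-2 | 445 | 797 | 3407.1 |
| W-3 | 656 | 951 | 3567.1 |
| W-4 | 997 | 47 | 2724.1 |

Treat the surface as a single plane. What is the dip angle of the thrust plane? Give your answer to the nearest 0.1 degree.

Let the plane be z = a·easting + b·northing + c.
W-3−W-2: 211a + 154b = 160;  W-4−W-2: 552a − 750b = −683.
Solving gives a = 0.06091, b = 0.95550.
Gradient magnitude |∇z| = √(a² + b²) = √(0.00371 + 0.91298) = 0.95744.
True dip = arctan(0.95744) = 43.8°, dipping toward S (azimuth ≈ 184°).

43.8°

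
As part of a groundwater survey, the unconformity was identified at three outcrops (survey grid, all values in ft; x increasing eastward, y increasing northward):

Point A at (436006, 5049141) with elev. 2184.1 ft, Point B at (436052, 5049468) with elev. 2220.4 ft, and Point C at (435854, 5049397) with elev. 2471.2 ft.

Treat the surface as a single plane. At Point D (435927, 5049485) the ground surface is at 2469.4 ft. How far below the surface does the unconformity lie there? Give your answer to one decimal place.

71.8 ft

Two edge vectors: Point A→Point B = (46, 327, 36.3), Point A→Point C = (-152, 256, 287.1).
Normal n = (Point A→Point B) × (Point A→Point C) = (84588.9, -18724.2, 61480).
So ∂z/∂x = −n_x/n_z = −1.375876708 and ∂z/∂y = −n_y/n_z = 0.304557580.
Intercept c from Point A: 2184.1 + 599890.50 − 1537754.16 = −935679.56.
At (435927, 5049485): z_contact = −599781.81 + 1537858.93 − 935679.56 = 2397.56 ft.
Depth below ground = 2469.4 − 2397.56 = 71.8 ft.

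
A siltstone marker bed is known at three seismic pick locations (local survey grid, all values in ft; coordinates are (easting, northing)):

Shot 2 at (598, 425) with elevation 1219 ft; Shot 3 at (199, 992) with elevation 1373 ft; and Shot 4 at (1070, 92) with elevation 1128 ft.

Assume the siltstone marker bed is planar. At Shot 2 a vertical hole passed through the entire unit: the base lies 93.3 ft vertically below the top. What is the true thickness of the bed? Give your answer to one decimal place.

90.1 ft

Let the plane be z = a·E + b·N + c.
Shot 3−Shot 2: −399a + 567b = 154;  Shot 4−Shot 2: 472a − 333b = −91.
Solving gives a = −0.00234, b = 0.26996.
|∇z| = √(a²+b²) = 0.26997, so dip δ = arctan(0.26997) = 15.11°.
True thickness = vertical thickness × cos δ = 93.3 × cos 15.11° = 90.1 ft.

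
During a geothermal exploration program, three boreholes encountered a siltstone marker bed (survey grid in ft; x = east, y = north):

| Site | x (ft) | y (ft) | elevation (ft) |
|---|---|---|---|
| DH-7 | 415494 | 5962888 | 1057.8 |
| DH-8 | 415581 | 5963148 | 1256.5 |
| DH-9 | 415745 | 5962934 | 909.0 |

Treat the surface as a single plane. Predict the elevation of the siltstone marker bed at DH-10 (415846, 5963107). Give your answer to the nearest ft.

Two edge vectors: DH-7→DH-8 = (87, 260, 198.7), DH-7→DH-9 = (251, 46, -148.8).
Normal n = (DH-7→DH-8) × (DH-7→DH-9) = (-47828.2, 62819.3, -61258).
So ∂z/∂x = −n_x/n_z = −0.78076659 and ∂z/∂y = −n_y/n_z = 1.02548728.
Intercept c from DH-7: 1057.8 + 324403.84 − 6114865.82 = −5789404.18.
At (415846, 5963107): z = −324678.7 + 6115090.4 − 5789404.18 = 1007.6 ft.

1008 ft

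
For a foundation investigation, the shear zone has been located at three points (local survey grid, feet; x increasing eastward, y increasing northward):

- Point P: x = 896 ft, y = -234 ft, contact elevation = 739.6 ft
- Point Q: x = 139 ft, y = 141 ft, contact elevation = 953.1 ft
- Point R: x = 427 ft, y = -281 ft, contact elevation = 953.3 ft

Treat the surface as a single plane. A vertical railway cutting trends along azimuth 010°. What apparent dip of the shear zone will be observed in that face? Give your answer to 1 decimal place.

Two edge vectors: Point P→Point Q = (-757, 375, 213.5), Point P→Point R = (-469, -47, 213.7).
Normal n = (Point P→Point Q) × (Point P→Point R) = (90172, 61639.4, 211454).
So ∂z/∂x = −n_x/n_z = −0.42644 and ∂z/∂y = −n_y/n_z = −0.29150.
Unit vector along 010° is (sin 10°, cos 10°) = (0.1736, 0.9848).
Slope in that direction = a·(0.1736) + b·(0.9848) = −0.36112.
Apparent dip = arctan|0.36112| = 19.9° (true dip is 27.3°, so apparent ≤ true as expected).

19.9°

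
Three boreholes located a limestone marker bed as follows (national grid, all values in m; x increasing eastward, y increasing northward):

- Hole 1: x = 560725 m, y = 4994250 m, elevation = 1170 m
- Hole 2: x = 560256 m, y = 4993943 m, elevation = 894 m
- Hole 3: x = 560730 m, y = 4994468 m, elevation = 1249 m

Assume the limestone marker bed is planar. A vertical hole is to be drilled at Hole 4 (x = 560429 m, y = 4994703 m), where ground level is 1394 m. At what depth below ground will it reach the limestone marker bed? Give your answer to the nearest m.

Let the plane be z = a·x + b·y + c.
Hole 2−Hole 1: −469a − 307b = −276;  Hole 3−Hole 1: 5a + 218b = 79.
Solving gives a = 0.35662864, b = 0.35420577.
Then c = 1170 − a·560725 − b·4994250 = −1967792.73.
At (560429, 4994703): z_contact = 199865.0 + 1769152.6 − 1967792.73 = 1224.9 m.
Depth below ground = 1394 − 1224.9 = 169 m.

169 m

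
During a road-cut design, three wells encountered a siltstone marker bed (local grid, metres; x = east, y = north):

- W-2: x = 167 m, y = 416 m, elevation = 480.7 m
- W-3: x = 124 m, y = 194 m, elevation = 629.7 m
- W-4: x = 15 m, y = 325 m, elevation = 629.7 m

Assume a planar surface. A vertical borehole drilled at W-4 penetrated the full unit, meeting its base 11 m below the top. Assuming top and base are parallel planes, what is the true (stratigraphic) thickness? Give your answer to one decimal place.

Two edge vectors: W-2→W-3 = (-43, -222, 149), W-2→W-4 = (-152, -91, 149).
Normal n = (W-2→W-3) × (W-2→W-4) = (-19519, -16241, -29831).
So ∂z/∂x = −n_x/n_z = −0.65432 and ∂z/∂y = −n_y/n_z = −0.54443.
|∇z| = √(a²+b²) = 0.85120, so dip δ = arctan(0.85120) = 40.40°.
True thickness = vertical thickness × cos δ = 11 × cos 40.40° = 8.4 m.

8.4 m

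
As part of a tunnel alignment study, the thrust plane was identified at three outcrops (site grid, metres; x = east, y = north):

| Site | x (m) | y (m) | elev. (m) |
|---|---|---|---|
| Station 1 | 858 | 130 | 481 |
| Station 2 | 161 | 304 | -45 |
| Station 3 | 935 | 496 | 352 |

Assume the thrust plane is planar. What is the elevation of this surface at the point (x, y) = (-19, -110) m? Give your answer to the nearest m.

42 m

Let the plane be z = a·x + b·y + c.
Station 2−Station 1: −697a + 174b = −526;  Station 3−Station 1: 77a + 366b = −129.
Solving gives a = 0.63341, b = −0.48572.
Then c = 481 − a·858 − b·130 = 0.68.
At (-19, -110): z = −12.0 + 53.4 + 0.68 = 42.1 m.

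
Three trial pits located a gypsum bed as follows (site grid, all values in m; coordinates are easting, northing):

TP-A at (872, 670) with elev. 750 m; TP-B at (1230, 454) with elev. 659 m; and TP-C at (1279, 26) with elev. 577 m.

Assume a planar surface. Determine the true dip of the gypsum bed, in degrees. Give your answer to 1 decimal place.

12.9°

Two edge vectors: TP-A→TP-B = (358, -216, -91), TP-A→TP-C = (407, -644, -173).
Normal n = (TP-A→TP-B) × (TP-A→TP-C) = (-21236, 24897, -142640).
So ∂z/∂easting = −n_x/n_z = −0.14888 and ∂z/∂northing = −n_y/n_z = 0.17454.
Gradient magnitude |∇z| = √(a² + b²) = √(0.02216 + 0.03047) = 0.22941.
True dip = arctan(0.22941) = 12.9°, dipping toward SE (azimuth ≈ 140°).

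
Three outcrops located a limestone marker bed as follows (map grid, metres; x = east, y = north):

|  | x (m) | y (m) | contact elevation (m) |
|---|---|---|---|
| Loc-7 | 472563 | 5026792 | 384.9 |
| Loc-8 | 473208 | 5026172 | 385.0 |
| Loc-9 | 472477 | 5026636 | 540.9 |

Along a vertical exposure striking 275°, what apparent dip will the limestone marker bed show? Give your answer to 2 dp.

Two edge vectors: Loc-7→Loc-8 = (645, -620, 0.1), Loc-7→Loc-9 = (-86, -156, 156).
Normal n = (Loc-7→Loc-8) × (Loc-7→Loc-9) = (-96704.4, -100628.6, -153940).
So ∂z/∂x = −n_x/n_z = −0.62820 and ∂z/∂y = −n_y/n_z = −0.65369.
Unit vector along 275° is (sin 275°, cos 275°) = (-0.9962, 0.0872).
Slope in that direction = a·(-0.9962) + b·(0.0872) = 0.56883.
Apparent dip = arctan|0.56883| = 29.63° (true dip is 42.2°, so apparent ≤ true as expected).

29.63°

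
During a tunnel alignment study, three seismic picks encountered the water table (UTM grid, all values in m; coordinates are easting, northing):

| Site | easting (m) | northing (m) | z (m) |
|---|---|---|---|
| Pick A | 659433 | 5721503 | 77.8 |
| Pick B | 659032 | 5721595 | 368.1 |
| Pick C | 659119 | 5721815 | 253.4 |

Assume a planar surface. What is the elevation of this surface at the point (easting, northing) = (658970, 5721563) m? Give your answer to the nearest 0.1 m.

422.9 m

Two edge vectors: Pick A→Pick B = (-401, 92, 290.3), Pick A→Pick C = (-314, 312, 175.6).
Normal n = (Pick A→Pick B) × (Pick A→Pick C) = (-74418.4, -20738.6, -96224).
So ∂z/∂easting = −n_x/n_z = −0.773387097 and ∂z/∂northing = −n_y/n_z = −0.215524194.
Intercept c from Pick A: 77.8 + 509996.97 + 1233122.32 = 1743197.09.
At (658970, 5721563): z = −509638.9 − 1233135.3 + 1743197.09 = 422.9 m.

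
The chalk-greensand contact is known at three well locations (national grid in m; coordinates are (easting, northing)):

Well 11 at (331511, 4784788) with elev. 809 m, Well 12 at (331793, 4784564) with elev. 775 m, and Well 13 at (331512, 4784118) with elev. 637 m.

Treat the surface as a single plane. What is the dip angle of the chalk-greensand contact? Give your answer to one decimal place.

15.1°

Let the plane be z = a·E + b·N + c.
Well 12−Well 11: 282a − 224b = −34;  Well 13−Well 11: 1a − 670b = −172.
Solving gives a = 0.08345, b = 0.25684.
Gradient magnitude |∇z| = √(a² + b²) = √(0.00696 + 0.06597) = 0.27006.
True dip = arctan(0.27006) = 15.1°, dipping toward SSW (azimuth ≈ 198°).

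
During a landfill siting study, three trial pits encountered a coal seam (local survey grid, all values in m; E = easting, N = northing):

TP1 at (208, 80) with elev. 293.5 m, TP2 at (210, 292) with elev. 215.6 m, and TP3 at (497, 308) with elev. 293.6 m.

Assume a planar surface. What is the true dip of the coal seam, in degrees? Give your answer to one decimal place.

Two edge vectors: TP1→TP2 = (2, 212, -77.9), TP1→TP3 = (289, 228, 0.1).
Normal n = (TP1→TP2) × (TP1→TP3) = (17782.4, -22513.3, -60812).
So ∂z/∂E = −n_x/n_z = 0.29242 and ∂z/∂N = −n_y/n_z = −0.37021.
Gradient magnitude |∇z| = √(a² + b²) = √(0.08551 + 0.13706) = 0.47177.
True dip = arctan(0.47177) = 25.3°, dipping toward NW (azimuth ≈ 322°).

25.3°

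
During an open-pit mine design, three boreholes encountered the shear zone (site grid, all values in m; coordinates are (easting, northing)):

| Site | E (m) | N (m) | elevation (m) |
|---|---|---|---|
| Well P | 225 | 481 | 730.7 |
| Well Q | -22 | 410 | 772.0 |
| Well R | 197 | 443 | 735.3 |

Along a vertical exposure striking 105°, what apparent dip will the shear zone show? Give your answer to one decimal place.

Two edge vectors: Well P→Well Q = (-247, -71, 41.3), Well P→Well R = (-28, -38, 4.6).
Normal n = (Well P→Well Q) × (Well P→Well R) = (1242.8, -20.2, 7398).
So ∂z/∂E = −n_x/n_z = −0.16799 and ∂z/∂N = −n_y/n_z = 0.00273.
Unit vector along 105° is (sin 105°, cos 105°) = (0.9659, -0.2588).
Slope in that direction = a·(0.9659) + b·(-0.2588) = −0.16297.
Apparent dip = arctan|0.16297| = 9.3° (true dip is 9.5°, so apparent ≤ true as expected).

9.3°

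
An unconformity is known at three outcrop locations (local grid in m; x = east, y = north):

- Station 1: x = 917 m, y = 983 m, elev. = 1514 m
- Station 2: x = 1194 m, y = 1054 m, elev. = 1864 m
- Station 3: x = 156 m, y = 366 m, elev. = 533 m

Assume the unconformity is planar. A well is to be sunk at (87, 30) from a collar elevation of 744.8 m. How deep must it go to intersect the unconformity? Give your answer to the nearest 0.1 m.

313.7 m

Two edge vectors: Station 1→Station 2 = (277, 71, 350), Station 1→Station 3 = (-761, -617, -981).
Normal n = (Station 1→Station 2) × (Station 1→Station 3) = (146299, 5387, -116878).
So ∂z/∂x = −n_x/n_z = 1.251724 and ∂z/∂y = −n_y/n_z = 0.046091.
Intercept c from Station 1: 1514 − 1147.83 − 45.31 = 320.86.
At (87, 30): z_contact = 108.90 + 1.38 + 320.86 = 431.14 m.
Depth below ground = 744.8 − 431.14 = 313.7 m.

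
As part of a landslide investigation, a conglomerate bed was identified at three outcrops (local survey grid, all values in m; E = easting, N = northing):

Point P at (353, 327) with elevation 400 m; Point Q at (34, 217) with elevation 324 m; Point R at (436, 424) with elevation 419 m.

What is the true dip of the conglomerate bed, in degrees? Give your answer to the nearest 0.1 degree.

13.6°

Let the plane be z = a·E + b·N + c.
Point Q−Point P: −319a − 110b = −76;  Point R−Point P: 83a + 97b = 19.
Solving gives a = 0.24215, b = −0.01132.
Gradient magnitude |∇z| = √(a² + b²) = √(0.05864 + 0.00013) = 0.24241.
True dip = arctan(0.24241) = 13.6°, dipping toward W (azimuth ≈ 273°).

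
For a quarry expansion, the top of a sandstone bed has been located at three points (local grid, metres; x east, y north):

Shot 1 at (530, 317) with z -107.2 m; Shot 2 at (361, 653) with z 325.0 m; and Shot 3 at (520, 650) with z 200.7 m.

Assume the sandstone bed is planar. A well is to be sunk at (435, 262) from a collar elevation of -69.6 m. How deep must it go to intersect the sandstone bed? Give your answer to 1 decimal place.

14.5 m

Two edge vectors: Shot 1→Shot 2 = (-169, 336, 432.2), Shot 1→Shot 3 = (-10, 333, 307.9).
Normal n = (Shot 1→Shot 2) × (Shot 1→Shot 3) = (-40468.2, 47713.1, -52917).
So ∂z/∂x = −n_x/n_z = −0.76475 and ∂z/∂y = −n_y/n_z = 0.90166.
Intercept c from Shot 1: -107.2 + 405.32 − 285.83 = 12.29.
At (435, 262): z_contact = −332.67 + 236.23 + 12.29 = -84.14 m.
Depth below ground = -69.6 − (-84.14) = 14.5 m.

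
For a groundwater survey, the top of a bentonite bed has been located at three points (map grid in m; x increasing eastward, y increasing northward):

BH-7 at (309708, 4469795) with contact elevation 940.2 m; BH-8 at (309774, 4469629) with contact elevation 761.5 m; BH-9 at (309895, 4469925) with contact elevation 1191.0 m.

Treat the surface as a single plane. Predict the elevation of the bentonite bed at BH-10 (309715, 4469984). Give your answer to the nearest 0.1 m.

1181.8 m

Two edge vectors: BH-7→BH-8 = (66, -166, -178.7), BH-7→BH-9 = (187, 130, 250.8).
Normal n = (BH-7→BH-8) × (BH-7→BH-9) = (-18401.8, -49969.7, 39622).
So ∂z/∂x = −n_x/n_z = 0.464433900 and ∂z/∂y = −n_y/n_z = 1.261160466.
Intercept c from BH-7: 940.2 − 143838.89 − 5637128.75 = −5780027.44.
At (309715, 4469984): z = 143842.1 + 5637367.1 − 5780027.44 = 1181.8 m.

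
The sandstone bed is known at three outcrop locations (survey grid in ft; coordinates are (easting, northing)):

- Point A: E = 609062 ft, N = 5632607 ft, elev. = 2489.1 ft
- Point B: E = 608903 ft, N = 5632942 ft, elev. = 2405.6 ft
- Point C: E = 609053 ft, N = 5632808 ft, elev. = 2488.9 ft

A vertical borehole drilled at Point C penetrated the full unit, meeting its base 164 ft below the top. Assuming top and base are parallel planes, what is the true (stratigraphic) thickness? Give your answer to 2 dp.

Let the plane be z = a·E + b·N + c.
Point B−Point A: −159a + 335b = −83.5;  Point C−Point A: −9a + 201b = −0.2.
Solving gives a = 0.57755, b = 0.02487.
|∇z| = √(a²+b²) = 0.57808, so dip δ = arctan(0.57808) = 30.03°.
True thickness = vertical thickness × cos δ = 164 × cos 30.03° = 141.98 ft.

141.98 ft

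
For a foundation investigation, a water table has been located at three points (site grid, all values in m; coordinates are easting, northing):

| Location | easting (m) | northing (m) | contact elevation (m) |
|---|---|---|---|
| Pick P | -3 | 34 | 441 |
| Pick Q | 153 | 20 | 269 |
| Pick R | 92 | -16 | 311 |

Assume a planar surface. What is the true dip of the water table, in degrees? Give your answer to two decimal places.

Two edge vectors: Pick P→Pick Q = (156, -14, -172), Pick P→Pick R = (95, -50, -130).
Normal n = (Pick P→Pick Q) × (Pick P→Pick R) = (-6780, 3940, -6470).
So ∂z/∂easting = −n_x/n_z = −1.04791 and ∂z/∂northing = −n_y/n_z = 0.60896.
Gradient magnitude |∇z| = √(a² + b²) = √(1.09812 + 0.37084) = 1.21201.
True dip = arctan(1.21201) = 50.47°, dipping toward ESE (azimuth ≈ 120°).

50.47°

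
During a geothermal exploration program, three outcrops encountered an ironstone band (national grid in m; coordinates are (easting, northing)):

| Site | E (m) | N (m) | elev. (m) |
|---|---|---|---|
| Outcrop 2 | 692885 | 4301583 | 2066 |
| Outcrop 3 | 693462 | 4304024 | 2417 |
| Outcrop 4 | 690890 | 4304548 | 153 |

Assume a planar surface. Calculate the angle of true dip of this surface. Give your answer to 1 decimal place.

Let the plane be z = a·E + b·N + c.
Outcrop 3−Outcrop 2: 577a + 2441b = 351;  Outcrop 4−Outcrop 2: −1995a + 2965b = −1913.
Solving gives a = 0.86775, b = −0.06133.
Gradient magnitude |∇z| = √(a² + b²) = √(0.75300 + 0.00376) = 0.86992.
True dip = arctan(0.86992) = 41.0°, dipping toward W (azimuth ≈ 274°).

41.0°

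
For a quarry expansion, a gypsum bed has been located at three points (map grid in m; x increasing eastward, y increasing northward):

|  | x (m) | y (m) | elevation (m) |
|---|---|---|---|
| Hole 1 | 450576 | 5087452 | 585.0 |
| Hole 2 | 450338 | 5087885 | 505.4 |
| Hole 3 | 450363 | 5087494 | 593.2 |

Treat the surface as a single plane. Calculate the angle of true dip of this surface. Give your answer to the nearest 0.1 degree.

13.8°

Two edge vectors: Hole 1→Hole 2 = (-238, 433, -79.6), Hole 1→Hole 3 = (-213, 42, 8.2).
Normal n = (Hole 1→Hole 2) × (Hole 1→Hole 3) = (6893.8, 18906.4, 82233).
So ∂z/∂x = −n_x/n_z = −0.08383 and ∂z/∂y = −n_y/n_z = −0.22991.
Gradient magnitude |∇z| = √(a² + b²) = √(0.00703 + 0.05286) = 0.24472.
True dip = arctan(0.24472) = 13.8°, dipping toward NNE (azimuth ≈ 020°).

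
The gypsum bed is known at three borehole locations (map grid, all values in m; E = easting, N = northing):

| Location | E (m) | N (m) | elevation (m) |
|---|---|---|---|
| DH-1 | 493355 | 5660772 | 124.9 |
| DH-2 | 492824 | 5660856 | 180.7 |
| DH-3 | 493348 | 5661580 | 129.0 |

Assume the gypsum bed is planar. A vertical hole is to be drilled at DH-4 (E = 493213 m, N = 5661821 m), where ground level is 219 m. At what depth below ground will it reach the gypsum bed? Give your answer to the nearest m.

75 m

Two edge vectors: DH-1→DH-2 = (-531, 84, 55.8), DH-1→DH-3 = (-7, 808, 4.1).
Normal n = (DH-1→DH-2) × (DH-1→DH-3) = (-44742, 1786.5, -428460).
So ∂z/∂E = −n_x/n_z = −0.10442515 and ∂z/∂N = −n_y/n_z = 0.00416958.
Intercept c from DH-1: 124.9 + 51518.67 − 23603.06 = 28040.51.
At (493213, 5661821): z_contact = −51503.8 + 23607.4 + 28040.51 = 144.1 m.
Depth below ground = 219 − 144.1 = 75 m.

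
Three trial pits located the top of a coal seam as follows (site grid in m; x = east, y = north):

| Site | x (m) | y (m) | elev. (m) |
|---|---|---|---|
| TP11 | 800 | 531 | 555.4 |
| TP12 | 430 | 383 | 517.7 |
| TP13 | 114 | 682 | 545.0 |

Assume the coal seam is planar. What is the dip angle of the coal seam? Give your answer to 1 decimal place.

8.4°

Two edge vectors: TP11→TP12 = (-370, -148, -37.7), TP11→TP13 = (-686, 151, -10.4).
Normal n = (TP11→TP12) × (TP11→TP13) = (7231.9, 22014.2, -157398).
So ∂z/∂x = −n_x/n_z = 0.04595 and ∂z/∂y = −n_y/n_z = 0.13986.
Gradient magnitude |∇z| = √(a² + b²) = √(0.00211 + 0.01956) = 0.14722.
True dip = arctan(0.14722) = 8.4°, dipping toward SSW (azimuth ≈ 198°).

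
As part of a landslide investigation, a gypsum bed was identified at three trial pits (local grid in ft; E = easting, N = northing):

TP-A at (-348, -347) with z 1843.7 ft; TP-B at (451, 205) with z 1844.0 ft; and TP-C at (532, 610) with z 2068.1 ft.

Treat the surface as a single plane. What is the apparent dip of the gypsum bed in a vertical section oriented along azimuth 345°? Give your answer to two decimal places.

Two edge vectors: TP-A→TP-B = (799, 552, 0.3), TP-A→TP-C = (880, 957, 224.4).
Normal n = (TP-A→TP-B) × (TP-A→TP-C) = (123581.7, -179031.6, 278883).
So ∂z/∂E = −n_x/n_z = −0.44313 and ∂z/∂N = −n_y/n_z = 0.64196.
Unit vector along 345° is (sin 345°, cos 345°) = (-0.2588, 0.9659).
Slope in that direction = a·(-0.2588) + b·(0.9659) = 0.73478.
Apparent dip = arctan|0.73478| = 36.31° (true dip is 38.0°, so apparent ≤ true as expected).

36.31°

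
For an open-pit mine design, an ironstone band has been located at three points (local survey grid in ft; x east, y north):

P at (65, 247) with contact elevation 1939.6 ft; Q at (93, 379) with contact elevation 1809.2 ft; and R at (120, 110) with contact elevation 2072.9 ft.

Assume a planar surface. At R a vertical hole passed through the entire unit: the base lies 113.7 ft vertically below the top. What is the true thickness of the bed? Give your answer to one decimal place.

81.1 ft

Let the plane be z = a·x + b·y + c.
Q−P: 28a + 132b = −130.4;  R−P: 55a − 137b = 133.3.
Solving gives a = −0.02426, b = −0.98273.
|∇z| = √(a²+b²) = 0.98303, so dip δ = arctan(0.98303) = 44.51°.
True thickness = vertical thickness × cos δ = 113.7 × cos 44.51° = 81.1 ft.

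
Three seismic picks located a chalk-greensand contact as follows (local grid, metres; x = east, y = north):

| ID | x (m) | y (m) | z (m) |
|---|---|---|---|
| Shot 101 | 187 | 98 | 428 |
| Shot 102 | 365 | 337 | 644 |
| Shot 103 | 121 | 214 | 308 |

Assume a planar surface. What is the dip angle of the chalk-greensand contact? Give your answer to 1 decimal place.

56.1°

Two edge vectors: Shot 101→Shot 102 = (178, 239, 216), Shot 101→Shot 103 = (-66, 116, -120).
Normal n = (Shot 101→Shot 102) × (Shot 101→Shot 103) = (-53736, 7104, 36422).
So ∂z/∂x = −n_x/n_z = 1.47537 and ∂z/∂y = −n_y/n_z = −0.19505.
Gradient magnitude |∇z| = √(a² + b²) = √(2.17672 + 0.03804) = 1.48821.
True dip = arctan(1.48821) = 56.1°, dipping toward W (azimuth ≈ 278°).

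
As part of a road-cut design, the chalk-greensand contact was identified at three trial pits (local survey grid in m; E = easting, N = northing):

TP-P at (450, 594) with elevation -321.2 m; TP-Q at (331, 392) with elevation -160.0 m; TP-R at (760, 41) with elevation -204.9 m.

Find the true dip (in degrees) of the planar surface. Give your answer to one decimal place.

Let the plane be z = a·E + b·N + c.
TP-Q−TP-P: −119a − 202b = 161.2;  TP-R−TP-P: 310a − 553b = 116.3.
Solving gives a = −0.51119, b = −0.49687.
Gradient magnitude |∇z| = √(a² + b²) = √(0.26132 + 0.24688) = 0.71288.
True dip = arctan(0.71288) = 35.5°, dipping toward NE (azimuth ≈ 046°).

35.5°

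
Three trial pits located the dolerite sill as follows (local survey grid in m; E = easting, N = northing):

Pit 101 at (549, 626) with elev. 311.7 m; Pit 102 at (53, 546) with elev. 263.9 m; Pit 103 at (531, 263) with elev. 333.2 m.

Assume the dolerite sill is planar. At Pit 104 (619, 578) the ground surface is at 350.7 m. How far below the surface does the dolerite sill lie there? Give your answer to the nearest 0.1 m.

28.4 m

Two edge vectors: Pit 101→Pit 102 = (-496, -80, -47.8), Pit 101→Pit 103 = (-18, -363, 21.5).
Normal n = (Pit 101→Pit 102) × (Pit 101→Pit 103) = (-19071.4, 11524.4, 178608).
So ∂z/∂E = −n_x/n_z = 0.10678 and ∂z/∂N = −n_y/n_z = −0.06452.
Intercept c from Pit 101: 311.7 − 58.62 + 40.39 = 293.47.
At (619, 578): z_contact = 66.10 − 37.29 + 293.47 = 322.27 m.
Depth below ground = 350.7 − 322.27 = 28.4 m.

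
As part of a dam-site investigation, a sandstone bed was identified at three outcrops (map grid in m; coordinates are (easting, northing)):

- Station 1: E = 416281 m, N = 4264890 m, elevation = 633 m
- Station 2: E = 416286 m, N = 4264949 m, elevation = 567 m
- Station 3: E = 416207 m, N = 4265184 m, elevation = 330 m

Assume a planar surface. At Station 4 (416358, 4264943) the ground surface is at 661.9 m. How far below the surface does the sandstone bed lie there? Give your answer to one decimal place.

107.2 m

Two edge vectors: Station 1→Station 2 = (5, 59, -66), Station 1→Station 3 = (-74, 294, -303).
Normal n = (Station 1→Station 2) × (Station 1→Station 3) = (1527, 6399, 5836).
So ∂z/∂E = −n_x/n_z = −0.261651816 and ∂z/∂N = −n_y/n_z = −1.096470185.
Intercept c from Station 1: 633 + 108920.68 + 4676324.73 = 4785878.41.
At (416358, 4264943): z_contact = −108940.83 − 4676382.84 + 4785878.41 = 554.74 m.
Depth below ground = 661.9 − 554.74 = 107.2 m.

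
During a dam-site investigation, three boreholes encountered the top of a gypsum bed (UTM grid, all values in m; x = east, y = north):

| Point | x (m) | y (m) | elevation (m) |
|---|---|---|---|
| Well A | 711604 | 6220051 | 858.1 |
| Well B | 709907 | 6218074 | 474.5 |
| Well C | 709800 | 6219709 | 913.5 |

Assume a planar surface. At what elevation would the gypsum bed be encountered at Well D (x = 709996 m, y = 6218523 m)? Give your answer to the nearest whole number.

Let the plane be z = a·x + b·y + c.
Well B−Well A: −1697a − 1977b = −383.6;  Well C−Well A: −1804a − 342b = 55.4.
Solving gives a = −0.08061159, b = 0.26322603.
Then c = 858.1 − a·711604 − b·6220051 = −1579057.71.
At (709996, 6218523): z = −57233.9 + 1636877.1 − 1579057.71 = 585.5 m.

586 m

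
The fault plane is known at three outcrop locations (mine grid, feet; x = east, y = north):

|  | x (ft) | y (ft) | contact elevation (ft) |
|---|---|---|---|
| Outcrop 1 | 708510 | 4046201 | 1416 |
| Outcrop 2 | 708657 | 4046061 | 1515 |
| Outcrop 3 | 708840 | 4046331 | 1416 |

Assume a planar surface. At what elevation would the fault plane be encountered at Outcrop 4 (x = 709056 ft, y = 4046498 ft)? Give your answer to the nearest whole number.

Let the plane be z = a·x + b·y + c.
Outcrop 2−Outcrop 1: 147a − 140b = 99;  Outcrop 3−Outcrop 1: 330a + 130b = 0.
Solving gives a = 0.19706017, b = −0.50022967.
Then c = 1416 − a·708510 − b·4046201 = 1885826.70.
At (709056, 4046498): z = 139726.7 − 2024178.4 + 1885826.70 = 1375.0 ft.

1375 ft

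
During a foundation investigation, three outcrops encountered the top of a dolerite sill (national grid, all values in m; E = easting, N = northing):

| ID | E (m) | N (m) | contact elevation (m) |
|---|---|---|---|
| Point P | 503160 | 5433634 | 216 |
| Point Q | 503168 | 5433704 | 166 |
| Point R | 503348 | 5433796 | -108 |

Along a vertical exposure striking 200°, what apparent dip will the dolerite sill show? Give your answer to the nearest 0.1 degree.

Let the plane be z = a·E + b·N + c.
Point Q−Point P: 8a + 70b = −50;  Point R−Point P: 188a + 162b = −324.
Solving gives a = −1.22893, b = −0.57384.
Unit vector along 200° is (sin 200°, cos 200°) = (-0.3420, -0.9397).
Slope in that direction = a·(-0.3420) + b·(-0.9397) = 0.95955.
Apparent dip = arctan|0.95955| = 43.8° (true dip is 53.6°, so apparent ≤ true as expected).

43.8°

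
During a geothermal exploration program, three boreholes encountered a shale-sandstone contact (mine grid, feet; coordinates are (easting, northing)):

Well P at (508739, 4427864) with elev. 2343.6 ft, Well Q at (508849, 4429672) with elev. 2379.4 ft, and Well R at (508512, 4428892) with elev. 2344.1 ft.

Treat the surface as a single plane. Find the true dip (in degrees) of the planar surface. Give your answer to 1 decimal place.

4.0°

Let the plane be z = a·E + b·N + c.
Well Q−Well P: 110a + 1808b = 35.8;  Well R−Well P: −227a + 1028b = 0.5.
Solving gives a = 0.06857, b = 0.01563.
Gradient magnitude |∇z| = √(a² + b²) = √(0.00470 + 0.00024) = 0.07033.
True dip = arctan(0.07033) = 4.0°, dipping toward WSW (azimuth ≈ 257°).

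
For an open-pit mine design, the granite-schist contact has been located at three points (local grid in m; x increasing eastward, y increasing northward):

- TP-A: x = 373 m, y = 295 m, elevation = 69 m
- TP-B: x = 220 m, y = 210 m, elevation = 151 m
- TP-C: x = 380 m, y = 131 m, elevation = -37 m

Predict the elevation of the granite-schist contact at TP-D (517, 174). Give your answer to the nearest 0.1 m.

-130.6 m

Two edge vectors: TP-A→TP-B = (-153, -85, 82), TP-A→TP-C = (7, -164, -106).
Normal n = (TP-A→TP-B) × (TP-A→TP-C) = (22458, -15644, 25687).
So ∂z/∂x = −n_x/n_z = −0.87429 and ∂z/∂y = −n_y/n_z = 0.60902.
Intercept c from TP-A: 69 + 326.11 − 179.66 = 215.45.
At (517, 174): z = −452.0 + 106.0 + 215.45 = -130.6 m.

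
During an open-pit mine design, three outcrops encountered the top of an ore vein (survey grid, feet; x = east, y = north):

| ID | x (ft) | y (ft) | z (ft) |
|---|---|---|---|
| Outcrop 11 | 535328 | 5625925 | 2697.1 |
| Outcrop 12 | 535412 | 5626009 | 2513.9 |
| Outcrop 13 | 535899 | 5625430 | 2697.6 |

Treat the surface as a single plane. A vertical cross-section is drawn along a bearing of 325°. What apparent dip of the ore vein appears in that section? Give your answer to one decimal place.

20.6°

Let the plane be z = a·x + b·y + c.
Outcrop 12−Outcrop 11: 84a + 84b = −183.2;  Outcrop 13−Outcrop 11: 571a − 495b = 0.5.
Solving gives a = −1.01226, b = −1.16869.
Unit vector along 325° is (sin 325°, cos 325°) = (-0.5736, 0.8192).
Slope in that direction = a·(-0.5736) + b·(0.8192) = −0.37673.
Apparent dip = arctan|0.37673| = 20.6° (true dip is 57.1°, so apparent ≤ true as expected).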